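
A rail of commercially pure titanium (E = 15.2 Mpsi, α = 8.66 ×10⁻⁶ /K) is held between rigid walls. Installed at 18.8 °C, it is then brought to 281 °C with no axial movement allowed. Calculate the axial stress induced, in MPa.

E = 15.2 Mpsi = 104.8 GPa.
ΔT = 262.2 K. Constrained thermal stress σ = E·α·ΔT = 104.8×10³ MPa × 8.66×10⁻⁶ × 262.2 = 238 MPa (compressive).

238 MPa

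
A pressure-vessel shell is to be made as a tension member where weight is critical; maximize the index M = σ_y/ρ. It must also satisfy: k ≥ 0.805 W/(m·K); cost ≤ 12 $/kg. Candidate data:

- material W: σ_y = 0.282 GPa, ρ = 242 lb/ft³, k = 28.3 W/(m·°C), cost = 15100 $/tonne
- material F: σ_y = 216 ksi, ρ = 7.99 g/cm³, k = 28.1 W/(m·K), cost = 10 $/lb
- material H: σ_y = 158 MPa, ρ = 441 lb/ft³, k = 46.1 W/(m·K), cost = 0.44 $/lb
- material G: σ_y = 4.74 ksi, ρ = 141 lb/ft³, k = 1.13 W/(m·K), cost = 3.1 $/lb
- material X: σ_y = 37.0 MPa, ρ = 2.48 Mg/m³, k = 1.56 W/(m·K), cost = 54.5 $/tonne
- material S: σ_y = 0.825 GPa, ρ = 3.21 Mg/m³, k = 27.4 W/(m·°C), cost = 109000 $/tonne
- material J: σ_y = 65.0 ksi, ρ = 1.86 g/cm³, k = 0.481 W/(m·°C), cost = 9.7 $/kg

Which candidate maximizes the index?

Screen on constraints: k ≥ 0.805 W/(m·K); cost ≤ 12 $/kg. Survivors: material H, material G, material X.
Convert each candidate to consistent units, then evaluate M:
  material H: σ_y = 158.0 MPa, ρ = 7064 kg/m³
  material G: σ_y = 32.68 MPa, ρ = 2259 kg/m³
  material X: σ_y = 37.00 MPa, ρ = 2480 kg/m³
  material H: M = 22.4 kN·m/kg
  material X: M = 14.9 kN·m/kg
  material G: M = 14.5 kN·m/kg
Highest index: material H.

material H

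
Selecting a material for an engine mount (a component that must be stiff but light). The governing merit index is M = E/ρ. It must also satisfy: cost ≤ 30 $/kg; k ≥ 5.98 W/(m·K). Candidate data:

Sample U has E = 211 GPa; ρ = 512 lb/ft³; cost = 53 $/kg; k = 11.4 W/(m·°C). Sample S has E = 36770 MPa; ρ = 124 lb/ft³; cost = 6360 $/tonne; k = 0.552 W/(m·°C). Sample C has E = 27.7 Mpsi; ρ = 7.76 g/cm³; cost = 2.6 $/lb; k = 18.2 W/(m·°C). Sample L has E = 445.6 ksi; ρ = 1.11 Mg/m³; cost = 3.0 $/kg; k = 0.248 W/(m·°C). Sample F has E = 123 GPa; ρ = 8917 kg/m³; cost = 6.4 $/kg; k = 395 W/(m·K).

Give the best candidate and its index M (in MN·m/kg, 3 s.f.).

sample C, M = 24.6 MN·m/kg

Screen on constraints: cost ≤ 30 $/kg; k ≥ 5.98 W/(m·K). Survivors: sample C, sample F.
Normalizing units and computing the index:
  sample C: E = 191.0 GPa, ρ = 7760 kg/m³
  sample F: E = 123.0 GPa, ρ = 8917 kg/m³
  sample C: M = 24.6 MN·m/kg
  sample F: M = 13.8 MN·m/kg
Sample C has the largest M.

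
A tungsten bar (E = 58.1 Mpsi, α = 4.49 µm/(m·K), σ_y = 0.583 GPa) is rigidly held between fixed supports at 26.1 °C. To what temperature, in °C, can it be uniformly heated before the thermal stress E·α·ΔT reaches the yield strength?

350 °C

E = 58.1 Mpsi = 400.6 GPa.
σ_y = 0.583 GPa = 583.0 MPa.
E·α·ΔT = 583.0 MPa ⇒ ΔT = 583.0 / (400.6×10³ × 4.49×10⁻⁶) = 324.1 K.
T = 26.1 + 324.1 = 350.2 °C.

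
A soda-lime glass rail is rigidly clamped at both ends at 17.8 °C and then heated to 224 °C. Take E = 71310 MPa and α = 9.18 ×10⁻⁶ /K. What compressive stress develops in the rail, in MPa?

135 MPa

E = 71310 MPa = 71.31 GPa.
ΔT = 206.2 K. Constrained thermal stress σ = E·α·ΔT = 71.31×10³ MPa × 9.18×10⁻⁶ × 206.2 = 135 MPa (compressive).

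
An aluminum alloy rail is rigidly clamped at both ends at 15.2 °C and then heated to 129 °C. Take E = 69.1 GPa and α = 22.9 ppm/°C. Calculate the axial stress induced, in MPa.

ΔT = 113.8 K. Constrained thermal stress σ = E·α·ΔT = 69.10×10³ MPa × 22.9×10⁻⁶ × 113.8 = 180 MPa (compressive).

180 MPa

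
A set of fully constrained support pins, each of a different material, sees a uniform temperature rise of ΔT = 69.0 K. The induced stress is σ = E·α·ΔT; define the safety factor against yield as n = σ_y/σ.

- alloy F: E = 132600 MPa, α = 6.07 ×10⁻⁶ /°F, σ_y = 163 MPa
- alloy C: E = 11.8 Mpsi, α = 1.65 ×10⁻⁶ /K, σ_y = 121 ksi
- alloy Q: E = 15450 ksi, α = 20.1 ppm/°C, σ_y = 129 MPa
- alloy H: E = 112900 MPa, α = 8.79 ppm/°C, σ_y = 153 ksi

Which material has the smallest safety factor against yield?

With everything in SI (GPa, ×10⁻⁶/K, MPa):
  alloy F: E = 132.6, α = 10.9, σ_y = 163.0 → σ = 100 MPa, n = 1.63
  alloy C: E = 81.36, α = 1.65, σ_y = 834.3 → σ = 9.26 MPa, n = 90.1
  alloy Q: E = 106.5, α = 20.1, σ_y = 129.0 → σ = 148 MPa, n = 0.873
  alloy H: E = 112.9, α = 8.79, σ_y = 1055 → σ = 68.5 MPa, n = 15.4
The minimum is alloy Q at n = 0.873.

alloy Q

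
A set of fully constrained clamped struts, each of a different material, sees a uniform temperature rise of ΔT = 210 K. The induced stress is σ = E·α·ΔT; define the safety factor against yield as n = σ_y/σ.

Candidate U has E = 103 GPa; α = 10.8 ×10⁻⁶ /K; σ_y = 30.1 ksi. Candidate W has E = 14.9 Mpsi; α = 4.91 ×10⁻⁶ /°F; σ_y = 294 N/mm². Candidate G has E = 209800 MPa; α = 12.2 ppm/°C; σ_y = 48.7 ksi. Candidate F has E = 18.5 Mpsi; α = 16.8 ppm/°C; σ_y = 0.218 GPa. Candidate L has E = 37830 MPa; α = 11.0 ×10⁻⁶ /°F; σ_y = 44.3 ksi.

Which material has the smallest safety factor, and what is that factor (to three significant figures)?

In consistent units (E in GPa, α in ×10⁻⁶/K, σ_y in MPa):
  candidate U: E = 103.0, α = 10.8, σ_y = 207.5 → σ = 234 MPa, n = 0.888
  candidate W: E = 102.7, α = 8.84, σ_y = 294.0 → σ = 191 MPa, n = 1.54
  candidate G: E = 209.8, α = 12.2, σ_y = 335.8 → σ = 538 MPa, n = 0.625
  candidate F: E = 127.6, α = 16.8, σ_y = 218.0 → σ = 450 MPa, n = 0.484
  candidate L: E = 37.83, α = 19.8, σ_y = 305.4 → σ = 157 MPa, n = 1.94
Candidate F has the lowest safety factor, n = 0.484.

candidate F, n = 0.484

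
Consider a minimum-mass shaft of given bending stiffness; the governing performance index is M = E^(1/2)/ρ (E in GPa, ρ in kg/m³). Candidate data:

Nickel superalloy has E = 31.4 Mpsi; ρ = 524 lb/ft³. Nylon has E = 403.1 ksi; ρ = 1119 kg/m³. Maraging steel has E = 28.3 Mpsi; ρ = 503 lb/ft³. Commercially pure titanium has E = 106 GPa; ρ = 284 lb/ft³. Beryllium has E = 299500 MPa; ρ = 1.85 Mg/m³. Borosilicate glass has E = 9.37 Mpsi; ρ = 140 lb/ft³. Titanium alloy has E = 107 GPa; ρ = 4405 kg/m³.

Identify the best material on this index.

Putting every candidate on a common basis:
  nickel superalloy: E = 216.5 GPa, ρ = 8394 kg/m³
  nylon: E = 2.779 GPa, ρ = 1119 kg/m³
  maraging steel: E = 195.1 GPa, ρ = 8057 kg/m³
  commercially pure titanium: E = 106.0 GPa, ρ = 4549 kg/m³
  beryllium: E = 299.5 GPa, ρ = 1850 kg/m³
  borosilicate glass: E = 64.60 GPa, ρ = 2243 kg/m³
  titanium alloy: E = 107.0 GPa, ρ = 4405 kg/m³
  beryllium: M = 9.35×10⁻³
  borosilicate glass: M = 3.58×10⁻³
  titanium alloy: M = 2.35×10⁻³
  commercially pure titanium: M = 2.26×10⁻³
  nickel superalloy: M = 1.75×10⁻³
  maraging steel: M = 1.73×10⁻³
  nylon: M = 1.49×10⁻³
Highest index: beryllium.

beryllium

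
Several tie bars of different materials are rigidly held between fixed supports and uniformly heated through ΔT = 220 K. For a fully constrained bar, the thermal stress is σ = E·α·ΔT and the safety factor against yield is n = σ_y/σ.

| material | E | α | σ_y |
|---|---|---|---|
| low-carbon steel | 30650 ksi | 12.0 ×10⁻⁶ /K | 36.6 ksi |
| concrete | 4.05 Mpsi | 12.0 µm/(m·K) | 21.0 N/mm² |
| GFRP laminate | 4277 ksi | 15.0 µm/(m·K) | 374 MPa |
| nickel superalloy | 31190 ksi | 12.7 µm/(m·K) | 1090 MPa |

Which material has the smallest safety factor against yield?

Converting E to GPa, α to ×10⁻⁶/K, σ_y to MPa, then σ and n for each:
  low-carbon steel: E = 211.3, α = 12.0, σ_y = 252.3 → σ = 558 MPa, n = 0.452
  concrete: E = 27.92, α = 12.0, σ_y = 21.00 → σ = 73.7 MPa, n = 0.285
  GFRP laminate: E = 29.49, α = 15.0, σ_y = 374.0 → σ = 97.3 MPa, n = 3.84
  nickel superalloy: E = 215.0, α = 12.7, σ_y = 1090 → σ = 601 MPa, n = 1.81
The minimum is concrete at n = 0.285.

concrete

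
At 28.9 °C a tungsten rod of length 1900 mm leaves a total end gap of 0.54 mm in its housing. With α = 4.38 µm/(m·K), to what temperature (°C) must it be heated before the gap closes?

93.8 °C

α·L₀·ΔT = 0.54 mm ⇒ ΔT = 0.54 / (4.38×10⁻⁶ × 1900.0) = 64.89 K.
T = 28.9 + 64.89 = 93.79 °C.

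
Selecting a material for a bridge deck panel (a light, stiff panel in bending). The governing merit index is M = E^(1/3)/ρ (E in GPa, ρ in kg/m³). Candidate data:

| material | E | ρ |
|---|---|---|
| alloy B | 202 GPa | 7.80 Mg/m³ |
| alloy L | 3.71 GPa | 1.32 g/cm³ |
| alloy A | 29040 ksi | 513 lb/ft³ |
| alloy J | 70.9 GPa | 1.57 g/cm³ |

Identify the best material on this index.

alloy J

Normalizing units and computing the index:
  alloy B: E = 202.0 GPa, ρ = 7800 kg/m³
  alloy L: E = 3.710 GPa, ρ = 1320 kg/m³
  alloy A: E = 200.2 GPa, ρ = 8217 kg/m³
  alloy J: E = 70.90 GPa, ρ = 1570 kg/m³
  alloy J: M = 2.64×10⁻³
  alloy L: M = 1.17×10⁻³
  alloy B: M = 0.752×10⁻³
  alloy A: M = 0.712×10⁻³
The maximum is for alloy J.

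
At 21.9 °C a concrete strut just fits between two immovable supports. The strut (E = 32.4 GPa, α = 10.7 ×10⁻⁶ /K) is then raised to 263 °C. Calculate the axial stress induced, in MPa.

83.6 MPa

ΔT = 241.1 K. Constrained thermal stress σ = E·α·ΔT = 32.40×10³ MPa × 10.7×10⁻⁶ × 241.1 = 83.6 MPa (compressive).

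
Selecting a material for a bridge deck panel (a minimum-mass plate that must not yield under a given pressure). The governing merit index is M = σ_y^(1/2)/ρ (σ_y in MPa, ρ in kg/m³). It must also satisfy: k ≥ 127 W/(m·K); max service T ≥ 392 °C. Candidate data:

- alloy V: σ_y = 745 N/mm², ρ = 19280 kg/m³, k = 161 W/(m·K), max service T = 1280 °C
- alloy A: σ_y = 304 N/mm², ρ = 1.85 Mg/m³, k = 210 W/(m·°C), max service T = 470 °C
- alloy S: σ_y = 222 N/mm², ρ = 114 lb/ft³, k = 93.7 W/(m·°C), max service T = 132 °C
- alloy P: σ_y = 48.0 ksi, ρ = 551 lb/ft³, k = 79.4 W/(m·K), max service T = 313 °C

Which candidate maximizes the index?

alloy A

Screen on constraints: k ≥ 127 W/(m·K); max service T ≥ 392 °C. Survivors: alloy V, alloy A.
After converting to SI:
  alloy V: σ_y = 745.0 MPa, ρ = 19280 kg/m³
  alloy A: σ_y = 304.0 MPa, ρ = 1850 kg/m³
  alloy A: M = 9.42×10⁻³
  alloy V: M = 1.42×10⁻³
The maximum is for alloy A.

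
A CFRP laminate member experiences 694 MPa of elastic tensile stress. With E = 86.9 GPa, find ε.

ε = σ/E = 694 / 86900 = 7.99×10⁻³.

7.99×10⁻³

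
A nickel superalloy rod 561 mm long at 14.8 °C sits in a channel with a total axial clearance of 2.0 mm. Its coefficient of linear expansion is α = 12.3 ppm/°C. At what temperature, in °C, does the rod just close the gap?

α·L₀·ΔT = 2.0 mm ⇒ ΔT = 2.0 / (12.3×10⁻⁶ × 561.0) = 289.8 K.
T = 14.8 + 289.8 = 304.6 °C.

305 °C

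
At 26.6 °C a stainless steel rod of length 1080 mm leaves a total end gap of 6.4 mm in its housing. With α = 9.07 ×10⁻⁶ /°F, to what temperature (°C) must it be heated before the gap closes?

390 °C

α = 9.07×10⁻⁶/°F × 9/5 = 16.3×10⁻⁶/K.
α·L₀·ΔT = 6.4 mm ⇒ ΔT = 6.4 / (16.3×10⁻⁶ × 1080.0) = 363.0 K.
T = 26.6 + 363.0 = 389.6 °C.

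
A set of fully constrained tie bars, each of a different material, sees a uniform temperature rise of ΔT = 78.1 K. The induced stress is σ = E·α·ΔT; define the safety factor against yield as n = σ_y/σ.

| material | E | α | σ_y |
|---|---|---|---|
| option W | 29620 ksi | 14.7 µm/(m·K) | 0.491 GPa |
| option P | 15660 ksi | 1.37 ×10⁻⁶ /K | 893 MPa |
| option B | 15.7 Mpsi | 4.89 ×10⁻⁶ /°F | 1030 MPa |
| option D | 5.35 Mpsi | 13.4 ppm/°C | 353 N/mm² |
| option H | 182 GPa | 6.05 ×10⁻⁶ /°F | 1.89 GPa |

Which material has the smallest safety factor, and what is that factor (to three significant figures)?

With everything in SI (GPa, ×10⁻⁶/K, MPa):
  option W: E = 204.2, α = 14.7, σ_y = 491.0 → σ = 234 MPa, n = 2.09
  option P: E = 108.0, α = 1.37, σ_y = 893.0 → σ = 11.6 MPa, n = 77.3
  option B: E = 108.2, α = 8.80, σ_y = 1030 → σ = 74.4 MPa, n = 13.8
  option D: E = 36.89, α = 13.4, σ_y = 353.0 → σ = 38.6 MPa, n = 9.14
  option H: E = 182.0, α = 10.9, σ_y = 1890 → σ = 155 MPa, n = 12.2
Smallest n: option W with n = 2.09.

option W, n = 2.09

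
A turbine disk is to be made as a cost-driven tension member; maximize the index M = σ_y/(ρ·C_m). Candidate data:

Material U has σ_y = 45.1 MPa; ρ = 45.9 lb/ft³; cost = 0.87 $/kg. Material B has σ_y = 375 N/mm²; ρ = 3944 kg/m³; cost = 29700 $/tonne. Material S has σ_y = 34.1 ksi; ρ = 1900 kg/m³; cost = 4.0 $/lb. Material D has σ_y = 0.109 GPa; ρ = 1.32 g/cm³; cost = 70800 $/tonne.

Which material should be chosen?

Normalizing units and computing the index:
  material U: σ_y = 45.10 MPa, ρ = 735.2 kg/m³, cost = 0.8700 $/kg
  material B: σ_y = 375.0 MPa, ρ = 3944 kg/m³, cost = 29.70 $/kg
  material S: σ_y = 235.1 MPa, ρ = 1900 kg/m³, cost = 8.818 $/kg
  material D: σ_y = 109.0 MPa, ρ = 1320 kg/m³, cost = 70.80 $/kg
  material U: M = 70.5 kN·m per $
  material S: M = 14.0 kN·m per $
  material B: M = 3.20 kN·m per $
  material D: M = 1.17 kN·m per $
The maximum is for material U.

material U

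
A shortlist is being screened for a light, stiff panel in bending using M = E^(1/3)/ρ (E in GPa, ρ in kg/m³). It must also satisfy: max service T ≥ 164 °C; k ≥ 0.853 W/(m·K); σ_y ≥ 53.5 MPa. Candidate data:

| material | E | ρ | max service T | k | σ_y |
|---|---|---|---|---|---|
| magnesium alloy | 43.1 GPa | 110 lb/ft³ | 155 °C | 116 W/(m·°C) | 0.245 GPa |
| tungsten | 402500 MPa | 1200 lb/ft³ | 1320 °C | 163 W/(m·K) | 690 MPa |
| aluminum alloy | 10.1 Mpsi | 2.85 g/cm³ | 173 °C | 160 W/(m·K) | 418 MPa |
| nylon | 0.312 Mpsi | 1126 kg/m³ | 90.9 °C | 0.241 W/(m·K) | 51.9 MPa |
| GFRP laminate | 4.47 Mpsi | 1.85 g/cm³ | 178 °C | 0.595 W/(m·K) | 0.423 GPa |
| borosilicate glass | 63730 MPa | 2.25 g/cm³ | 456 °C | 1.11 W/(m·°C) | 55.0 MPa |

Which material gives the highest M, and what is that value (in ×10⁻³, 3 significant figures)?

Screen on constraints: max service T ≥ 164 °C; k ≥ 0.853 W/(m·K); σ_y ≥ 53.5 MPa. Survivors: tungsten, aluminum alloy, borosilicate glass.
Convert each candidate to consistent units, then evaluate M:
  tungsten: E = 402.5 GPa, ρ = 19220 kg/m³
  aluminum alloy: E = 69.64 GPa, ρ = 2850 kg/m³
  borosilicate glass: E = 63.73 GPa, ρ = 2250 kg/m³
  borosilicate glass: M = 1.78×10⁻³
  aluminum alloy: M = 1.44×10⁻³
  tungsten: M = 0.384×10⁻³
The maximum is for borosilicate glass.

borosilicate glass, M = 1.78×10⁻³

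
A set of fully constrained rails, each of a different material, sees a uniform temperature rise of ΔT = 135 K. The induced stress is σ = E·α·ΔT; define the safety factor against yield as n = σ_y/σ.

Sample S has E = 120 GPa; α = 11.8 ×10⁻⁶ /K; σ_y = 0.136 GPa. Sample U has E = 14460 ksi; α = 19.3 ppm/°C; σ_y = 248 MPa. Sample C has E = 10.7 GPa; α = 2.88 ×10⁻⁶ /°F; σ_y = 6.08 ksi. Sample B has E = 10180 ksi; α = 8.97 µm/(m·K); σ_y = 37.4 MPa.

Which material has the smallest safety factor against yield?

sample B

Converting E to GPa, α to ×10⁻⁶/K, σ_y to MPa, then σ and n for each:
  sample S: E = 120.0, α = 11.8, σ_y = 136.0 → σ = 191 MPa, n = 0.711
  sample U: E = 99.70, α = 19.3, σ_y = 248.0 → σ = 260 MPa, n = 0.955
  sample C: E = 10.70, α = 5.18, σ_y = 41.92 → σ = 7.49 MPa, n = 5.60
  sample B: E = 70.19, α = 8.97, σ_y = 37.40 → σ = 85.0 MPa, n = 0.440
Smallest n: sample B with n = 0.440.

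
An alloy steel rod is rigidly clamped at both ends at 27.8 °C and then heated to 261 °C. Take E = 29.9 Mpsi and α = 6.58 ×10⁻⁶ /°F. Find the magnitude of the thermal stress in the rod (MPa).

E = 29.9 Mpsi = 206.2 GPa.
α = 6.58×10⁻⁶/°F × 9/5 = 11.8×10⁻⁶/K.
ΔT = 233.2 K. Constrained thermal stress σ = E·α·ΔT = 206.2×10³ MPa × 11.8×10⁻⁶ × 233.2 = 569 MPa (compressive).

569 MPa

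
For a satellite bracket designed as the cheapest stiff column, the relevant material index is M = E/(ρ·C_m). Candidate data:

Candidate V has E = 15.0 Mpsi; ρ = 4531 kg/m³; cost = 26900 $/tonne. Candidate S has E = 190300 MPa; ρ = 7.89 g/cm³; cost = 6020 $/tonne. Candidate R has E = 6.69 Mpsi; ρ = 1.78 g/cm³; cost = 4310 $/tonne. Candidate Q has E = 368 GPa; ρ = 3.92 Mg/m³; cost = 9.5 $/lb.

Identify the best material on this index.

candidate R

Putting every candidate on a common basis:
  candidate V: E = 103.4 GPa, ρ = 4531 kg/m³, cost = 26.90 $/kg
  candidate S: E = 190.3 GPa, ρ = 7890 kg/m³, cost = 6.020 $/kg
  candidate R: E = 46.13 GPa, ρ = 1780 kg/m³, cost = 4.310 $/kg
  candidate Q: E = 368.0 GPa, ρ = 3920 kg/m³, cost = 20.94 $/kg
  candidate R: M = 6.01 MN·m per $
  candidate Q: M = 4.48 MN·m per $
  candidate S: M = 4.01 MN·m per $
  candidate V: M = 0.849 MN·m per $
Highest index: candidate R.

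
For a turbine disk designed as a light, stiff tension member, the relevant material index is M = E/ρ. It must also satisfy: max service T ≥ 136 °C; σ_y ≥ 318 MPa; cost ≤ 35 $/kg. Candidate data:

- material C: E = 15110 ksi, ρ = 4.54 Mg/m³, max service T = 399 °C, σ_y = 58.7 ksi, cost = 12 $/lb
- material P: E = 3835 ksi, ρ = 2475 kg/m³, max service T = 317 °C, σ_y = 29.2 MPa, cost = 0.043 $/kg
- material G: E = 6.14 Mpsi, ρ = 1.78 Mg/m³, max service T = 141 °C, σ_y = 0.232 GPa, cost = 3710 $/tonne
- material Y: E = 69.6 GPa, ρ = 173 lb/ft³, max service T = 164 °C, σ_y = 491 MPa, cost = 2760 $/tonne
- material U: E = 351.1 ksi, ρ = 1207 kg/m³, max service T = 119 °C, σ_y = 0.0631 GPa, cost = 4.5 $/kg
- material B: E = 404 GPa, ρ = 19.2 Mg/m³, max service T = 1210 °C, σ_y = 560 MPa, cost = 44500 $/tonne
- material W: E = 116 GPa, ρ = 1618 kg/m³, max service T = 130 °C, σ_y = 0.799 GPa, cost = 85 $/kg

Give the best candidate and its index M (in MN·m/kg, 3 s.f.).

material Y, M = 25.1 MN·m/kg

Screen on constraints: max service T ≥ 136 °C; σ_y ≥ 318 MPa; cost ≤ 35 $/kg. Survivors: material C, material Y.
In SI units:
  material C: E = 104.2 GPa, ρ = 4540 kg/m³
  material Y: E = 69.60 GPa, ρ = 2771 kg/m³
  material Y: M = 25.1 MN·m/kg
  material C: M = 22.9 MN·m/kg
Highest index: material Y.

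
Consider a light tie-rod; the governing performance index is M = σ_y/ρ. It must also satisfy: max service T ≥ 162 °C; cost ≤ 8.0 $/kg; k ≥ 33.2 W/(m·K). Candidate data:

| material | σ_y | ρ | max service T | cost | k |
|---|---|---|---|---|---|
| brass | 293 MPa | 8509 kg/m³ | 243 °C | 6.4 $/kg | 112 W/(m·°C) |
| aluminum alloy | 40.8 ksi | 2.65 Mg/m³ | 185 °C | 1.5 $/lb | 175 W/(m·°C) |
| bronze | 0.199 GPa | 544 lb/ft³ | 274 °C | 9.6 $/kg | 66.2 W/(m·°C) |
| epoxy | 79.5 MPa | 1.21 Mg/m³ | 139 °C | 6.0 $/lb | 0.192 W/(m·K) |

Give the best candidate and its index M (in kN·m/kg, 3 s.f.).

aluminum alloy, M = 106 kN·m/kg

Screen on constraints: max service T ≥ 162 °C; cost ≤ 8.0 $/kg; k ≥ 33.2 W/(m·K). Survivors: brass, aluminum alloy.
Normalizing units and computing the index:
  brass: σ_y = 293.0 MPa, ρ = 8509 kg/m³
  aluminum alloy: σ_y = 281.3 MPa, ρ = 2650 kg/m³
  aluminum alloy: M = 106 kN·m/kg
  brass: M = 34.4 kN·m/kg
Highest index: aluminum alloy.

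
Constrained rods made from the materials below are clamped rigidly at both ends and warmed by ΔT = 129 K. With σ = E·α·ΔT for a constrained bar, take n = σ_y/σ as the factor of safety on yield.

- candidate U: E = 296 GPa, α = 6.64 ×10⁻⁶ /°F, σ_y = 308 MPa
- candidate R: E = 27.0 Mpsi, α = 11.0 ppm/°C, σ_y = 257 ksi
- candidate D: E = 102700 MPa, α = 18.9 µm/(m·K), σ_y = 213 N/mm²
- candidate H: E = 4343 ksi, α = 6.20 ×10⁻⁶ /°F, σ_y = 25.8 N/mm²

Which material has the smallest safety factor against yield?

candidate H

With everything in SI (GPa, ×10⁻⁶/K, MPa):
  candidate U: E = 296.0, α = 12.0, σ_y = 308.0 → σ = 456 MPa, n = 0.675
  candidate R: E = 186.2, α = 11.0, σ_y = 1772 → σ = 264 MPa, n = 6.71
  candidate D: E = 102.7, α = 18.9, σ_y = 213.0 → σ = 250 MPa, n = 0.851
  candidate H: E = 29.94, α = 11.2, σ_y = 25.80 → σ = 43.1 MPa, n = 0.598
Candidate H has the lowest safety factor, n = 0.598.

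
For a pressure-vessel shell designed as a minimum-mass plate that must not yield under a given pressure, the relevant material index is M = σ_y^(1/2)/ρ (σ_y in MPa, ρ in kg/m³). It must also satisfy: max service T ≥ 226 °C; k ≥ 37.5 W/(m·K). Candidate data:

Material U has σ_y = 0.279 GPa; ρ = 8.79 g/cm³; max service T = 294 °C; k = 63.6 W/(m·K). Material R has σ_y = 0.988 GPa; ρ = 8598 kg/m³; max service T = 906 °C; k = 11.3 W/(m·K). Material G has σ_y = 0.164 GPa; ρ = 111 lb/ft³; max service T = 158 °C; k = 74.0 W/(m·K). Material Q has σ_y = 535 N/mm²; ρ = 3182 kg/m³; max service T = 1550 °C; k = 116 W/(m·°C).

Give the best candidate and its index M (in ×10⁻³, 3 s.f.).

material Q, M = 7.27×10⁻³

Screen on constraints: max service T ≥ 226 °C; k ≥ 37.5 W/(m·K). Survivors: material U, material Q.
After converting to SI:
  material U: σ_y = 279.0 MPa, ρ = 8790 kg/m³
  material Q: σ_y = 535.0 MPa, ρ = 3182 kg/m³
  material Q: M = 7.27×10⁻³
  material U: M = 1.90×10⁻³
Material Q ranks first.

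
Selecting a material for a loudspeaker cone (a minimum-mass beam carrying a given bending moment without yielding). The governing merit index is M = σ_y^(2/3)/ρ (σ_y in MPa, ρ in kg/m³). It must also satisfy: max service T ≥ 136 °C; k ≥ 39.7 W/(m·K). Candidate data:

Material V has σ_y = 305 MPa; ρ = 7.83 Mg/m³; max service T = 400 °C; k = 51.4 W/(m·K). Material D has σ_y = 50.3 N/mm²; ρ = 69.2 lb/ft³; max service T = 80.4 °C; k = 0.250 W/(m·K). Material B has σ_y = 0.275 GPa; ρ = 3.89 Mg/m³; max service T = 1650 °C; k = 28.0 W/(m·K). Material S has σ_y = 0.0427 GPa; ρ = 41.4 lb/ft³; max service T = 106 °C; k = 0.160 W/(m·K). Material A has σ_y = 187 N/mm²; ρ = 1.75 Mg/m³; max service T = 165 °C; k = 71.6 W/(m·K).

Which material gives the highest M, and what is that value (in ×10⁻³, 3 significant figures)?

material A, M = 18.7×10⁻³

Screen on constraints: max service T ≥ 136 °C; k ≥ 39.7 W/(m·K). Survivors: material V, material A.
Putting every candidate on a common basis:
  material V: σ_y = 305.0 MPa, ρ = 7830 kg/m³
  material A: σ_y = 187.0 MPa, ρ = 1750 kg/m³
  material A: M = 18.7×10⁻³
  material V: M = 5.79×10⁻³
Highest index: material A.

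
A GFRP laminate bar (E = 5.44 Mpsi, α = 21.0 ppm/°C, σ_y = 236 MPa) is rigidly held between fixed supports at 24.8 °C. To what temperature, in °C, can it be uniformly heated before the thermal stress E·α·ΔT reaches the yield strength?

E = 5.44 Mpsi = 37.51 GPa.
E·α·ΔT = 236.0 MPa ⇒ ΔT = 236.0 / (37.51×10³ × 21.0×10⁻⁶) = 299.6 K.
T = 24.8 + 299.6 = 324.4 °C.

324 °C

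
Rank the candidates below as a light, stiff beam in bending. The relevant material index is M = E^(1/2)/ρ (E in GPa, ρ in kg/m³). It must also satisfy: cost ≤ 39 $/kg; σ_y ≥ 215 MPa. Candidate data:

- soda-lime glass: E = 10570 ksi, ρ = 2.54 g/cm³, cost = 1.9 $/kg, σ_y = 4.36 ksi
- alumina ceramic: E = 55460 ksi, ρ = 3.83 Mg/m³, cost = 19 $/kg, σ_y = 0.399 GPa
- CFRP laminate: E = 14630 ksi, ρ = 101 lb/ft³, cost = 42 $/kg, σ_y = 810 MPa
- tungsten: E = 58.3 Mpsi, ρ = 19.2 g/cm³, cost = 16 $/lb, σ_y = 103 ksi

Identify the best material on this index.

alumina ceramic

Screen on constraints: cost ≤ 39 $/kg; σ_y ≥ 215 MPa. Survivors: alumina ceramic, tungsten.
Convert each candidate to consistent units, then evaluate M:
  alumina ceramic: E = 382.4 GPa, ρ = 3830 kg/m³
  tungsten: E = 402.0 GPa, ρ = 19200 kg/m³
  alumina ceramic: M = 5.11×10⁻³
  tungsten: M = 1.04×10⁻³
The maximum is for alumina ceramic.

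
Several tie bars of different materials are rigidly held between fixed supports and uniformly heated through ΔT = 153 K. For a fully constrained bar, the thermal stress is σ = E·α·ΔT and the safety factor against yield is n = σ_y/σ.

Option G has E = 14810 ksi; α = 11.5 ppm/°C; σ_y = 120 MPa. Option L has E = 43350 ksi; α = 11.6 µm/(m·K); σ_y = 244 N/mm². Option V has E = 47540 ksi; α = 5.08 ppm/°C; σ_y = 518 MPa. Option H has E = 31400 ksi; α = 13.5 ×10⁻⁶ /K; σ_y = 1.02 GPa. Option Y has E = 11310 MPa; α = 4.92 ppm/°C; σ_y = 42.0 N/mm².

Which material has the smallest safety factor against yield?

With everything in SI (GPa, ×10⁻⁶/K, MPa):
  option G: E = 102.1, α = 11.5, σ_y = 120.0 → σ = 180 MPa, n = 0.668
  option L: E = 298.9, α = 11.6, σ_y = 244.0 → σ = 530 MPa, n = 0.460
  option V: E = 327.8, α = 5.08, σ_y = 518.0 → σ = 255 MPa, n = 2.03
  option H: E = 216.5, α = 13.5, σ_y = 1020 → σ = 447 MPa, n = 2.28
  option Y: E = 11.31, α = 4.92, σ_y = 42.00 → σ = 8.51 MPa, n = 4.93
Smallest n: option L with n = 0.460.

option L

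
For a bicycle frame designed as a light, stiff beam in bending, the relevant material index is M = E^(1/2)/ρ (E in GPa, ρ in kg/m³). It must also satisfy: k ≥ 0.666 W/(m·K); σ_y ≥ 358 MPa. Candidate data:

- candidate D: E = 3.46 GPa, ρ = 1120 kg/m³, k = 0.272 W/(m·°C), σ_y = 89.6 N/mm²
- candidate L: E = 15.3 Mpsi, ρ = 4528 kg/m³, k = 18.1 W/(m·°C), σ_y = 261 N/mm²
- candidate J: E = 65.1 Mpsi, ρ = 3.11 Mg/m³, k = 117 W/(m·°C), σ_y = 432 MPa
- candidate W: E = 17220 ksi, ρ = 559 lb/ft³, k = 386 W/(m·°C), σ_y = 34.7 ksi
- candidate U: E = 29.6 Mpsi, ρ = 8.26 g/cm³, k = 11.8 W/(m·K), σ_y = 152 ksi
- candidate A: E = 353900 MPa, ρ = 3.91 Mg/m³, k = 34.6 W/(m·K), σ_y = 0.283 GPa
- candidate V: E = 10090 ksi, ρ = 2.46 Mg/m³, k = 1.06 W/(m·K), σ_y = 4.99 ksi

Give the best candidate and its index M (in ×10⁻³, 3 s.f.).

candidate J, M = 6.81×10⁻³

Screen on constraints: k ≥ 0.666 W/(m·K); σ_y ≥ 358 MPa. Survivors: candidate J, candidate U.
Convert each candidate to consistent units, then evaluate M:
  candidate J: E = 448.8 GPa, ρ = 3110 kg/m³
  candidate U: E = 204.1 GPa, ρ = 8260 kg/m³
  candidate J: M = 6.81×10⁻³
  candidate U: M = 1.73×10⁻³
Highest index: candidate J.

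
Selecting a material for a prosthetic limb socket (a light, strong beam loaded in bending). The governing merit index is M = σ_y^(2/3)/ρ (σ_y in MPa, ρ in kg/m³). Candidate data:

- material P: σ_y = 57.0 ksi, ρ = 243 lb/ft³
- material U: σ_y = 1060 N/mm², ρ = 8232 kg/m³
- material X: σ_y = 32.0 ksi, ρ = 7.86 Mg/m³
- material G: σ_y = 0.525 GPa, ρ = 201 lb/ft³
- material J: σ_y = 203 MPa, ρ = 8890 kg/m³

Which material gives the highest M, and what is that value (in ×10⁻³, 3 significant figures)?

material G, M = 20.2×10⁻³

In SI units:
  material P: σ_y = 393.0 MPa, ρ = 3892 kg/m³
  material U: σ_y = 1060 MPa, ρ = 8232 kg/m³
  material X: σ_y = 220.6 MPa, ρ = 7860 kg/m³
  material G: σ_y = 525.0 MPa, ρ = 3220 kg/m³
  material J: σ_y = 203.0 MPa, ρ = 8890 kg/m³
  material G: M = 20.2×10⁻³
  material P: M = 13.8×10⁻³
  material U: M = 12.6×10⁻³
  material X: M = 4.65×10⁻³
  material J: M = 3.89×10⁻³
Highest index: material G.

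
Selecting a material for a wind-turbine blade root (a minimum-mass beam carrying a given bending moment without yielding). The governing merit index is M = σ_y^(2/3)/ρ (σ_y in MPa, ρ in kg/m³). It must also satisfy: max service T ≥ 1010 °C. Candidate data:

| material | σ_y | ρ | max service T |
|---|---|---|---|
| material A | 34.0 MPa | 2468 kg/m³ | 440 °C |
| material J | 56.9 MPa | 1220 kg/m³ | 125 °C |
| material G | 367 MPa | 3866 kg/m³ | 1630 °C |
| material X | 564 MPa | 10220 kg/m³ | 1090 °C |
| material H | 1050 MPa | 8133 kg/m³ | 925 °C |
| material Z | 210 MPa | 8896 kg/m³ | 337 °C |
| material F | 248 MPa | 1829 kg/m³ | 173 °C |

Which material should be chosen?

Screen on constraints: max service T ≥ 1010 °C. Survivors: material G, material X.
Per-candidate index values:
  material G: M = 13.3×10⁻³
  material X: M = 6.68×10⁻³
The maximum is for material G.

material G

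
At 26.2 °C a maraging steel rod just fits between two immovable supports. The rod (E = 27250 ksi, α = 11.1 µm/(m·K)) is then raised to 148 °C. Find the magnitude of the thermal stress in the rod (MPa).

254 MPa

E = 27250 ksi = 187.9 GPa.
ΔT = 121.8 K. Constrained thermal stress σ = E·α·ΔT = 187.9×10³ MPa × 11.1×10⁻⁶ × 121.8 = 254 MPa (compressive).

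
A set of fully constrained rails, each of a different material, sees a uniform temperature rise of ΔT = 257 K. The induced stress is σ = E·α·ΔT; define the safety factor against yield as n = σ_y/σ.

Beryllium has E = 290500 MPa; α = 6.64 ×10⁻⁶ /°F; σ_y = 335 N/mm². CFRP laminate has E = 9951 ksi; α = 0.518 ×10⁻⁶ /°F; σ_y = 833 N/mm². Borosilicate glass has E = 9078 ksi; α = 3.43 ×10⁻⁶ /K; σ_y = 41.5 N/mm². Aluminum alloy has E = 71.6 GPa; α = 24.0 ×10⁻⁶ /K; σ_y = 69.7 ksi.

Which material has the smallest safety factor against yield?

beryllium

In consistent units (E in GPa, α in ×10⁻⁶/K, σ_y in MPa):
  beryllium: E = 290.5, α = 12.0, σ_y = 335.0 → σ = 892 MPa, n = 0.375
  CFRP laminate: E = 68.61, α = 0.932, σ_y = 833.0 → σ = 16.4 MPa, n = 50.7
  borosilicate glass: E = 62.59, α = 3.43, σ_y = 41.50 → σ = 55.2 MPa, n = 0.752
  aluminum alloy: E = 71.60, α = 24.0, σ_y = 480.6 → σ = 442 MPa, n = 1.09
Beryllium has the lowest safety factor, n = 0.375.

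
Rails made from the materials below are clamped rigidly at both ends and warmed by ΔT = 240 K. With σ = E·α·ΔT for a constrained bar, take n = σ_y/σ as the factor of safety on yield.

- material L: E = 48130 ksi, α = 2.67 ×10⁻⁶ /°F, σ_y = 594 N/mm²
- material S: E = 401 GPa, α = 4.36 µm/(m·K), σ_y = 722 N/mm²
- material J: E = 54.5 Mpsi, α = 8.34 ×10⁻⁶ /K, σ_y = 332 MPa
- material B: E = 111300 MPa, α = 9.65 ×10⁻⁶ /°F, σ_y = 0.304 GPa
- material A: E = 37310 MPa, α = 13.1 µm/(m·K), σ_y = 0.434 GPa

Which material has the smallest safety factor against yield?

material J

Converting E to GPa, α to ×10⁻⁶/K, σ_y to MPa, then σ and n for each:
  material L: E = 331.8, α = 4.81, σ_y = 594.0 → σ = 383 MPa, n = 1.55
  material S: E = 401.0, α = 4.36, σ_y = 722.0 → σ = 420 MPa, n = 1.72
  material J: E = 375.8, α = 8.34, σ_y = 332.0 → σ = 752 MPa, n = 0.441
  material B: E = 111.3, α = 17.4, σ_y = 304.0 → σ = 464 MPa, n = 0.655
  material A: E = 37.31, α = 13.1, σ_y = 434.0 → σ = 117 MPa, n = 3.70
The minimum is material J at n = 0.441.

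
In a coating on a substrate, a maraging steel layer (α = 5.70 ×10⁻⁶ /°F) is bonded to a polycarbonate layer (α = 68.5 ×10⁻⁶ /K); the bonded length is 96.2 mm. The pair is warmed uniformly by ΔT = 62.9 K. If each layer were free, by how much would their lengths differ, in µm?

maraging steel: α = 5.70×10⁻⁶/°F × 9/5 = 10.3×10⁻⁶/K.
Δα = |10.3 − 68.5|×10⁻⁶/K = 58.2×10⁻⁶/K.
ΔL_mismatch = Δα·L·ΔT = 58.2×10⁻⁶ × 96.2 mm × 62.9 K = 352 µm.

352 µm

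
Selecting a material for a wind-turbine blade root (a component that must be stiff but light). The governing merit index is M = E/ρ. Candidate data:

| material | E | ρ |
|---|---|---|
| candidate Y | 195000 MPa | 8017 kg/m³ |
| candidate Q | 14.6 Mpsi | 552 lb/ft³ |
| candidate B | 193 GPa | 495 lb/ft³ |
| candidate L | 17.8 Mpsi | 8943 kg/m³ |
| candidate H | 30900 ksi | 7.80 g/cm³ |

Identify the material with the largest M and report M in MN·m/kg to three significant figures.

Putting every candidate on a common basis:
  candidate Y: E = 195.0 GPa, ρ = 8017 kg/m³
  candidate Q: E = 100.7 GPa, ρ = 8842 kg/m³
  candidate B: E = 193.0 GPa, ρ = 7929 kg/m³
  candidate L: E = 122.7 GPa, ρ = 8943 kg/m³
  candidate H: E = 213.0 GPa, ρ = 7800 kg/m³
  candidate H: M = 27.3 MN·m/kg
  candidate B: M = 24.3 MN·m/kg
  candidate Y: M = 24.3 MN·m/kg
  candidate L: M = 13.7 MN·m/kg
  candidate Q: M = 11.4 MN·m/kg
Highest index: candidate H.

candidate H, M = 27.3 MN·m/kg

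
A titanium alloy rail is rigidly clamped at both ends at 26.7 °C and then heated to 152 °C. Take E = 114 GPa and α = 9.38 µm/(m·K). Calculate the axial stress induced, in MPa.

134 MPa

ΔT = 125.3 K. Constrained thermal stress σ = E·α·ΔT = 114.0×10³ MPa × 9.38×10⁻⁶ × 125.3 = 134 MPa (compressive).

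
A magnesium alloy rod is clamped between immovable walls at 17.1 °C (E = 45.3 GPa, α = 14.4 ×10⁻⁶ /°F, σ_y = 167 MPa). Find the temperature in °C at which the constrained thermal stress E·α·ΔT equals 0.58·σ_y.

α = 14.4×10⁻⁶/°F × 9/5 = 25.9×10⁻⁶/K.
E·α·ΔT = 96.86 MPa ⇒ ΔT = 96.86 / (45.30×10³ × 25.9×10⁻⁶) = 82.49 K.
T = 17.1 + 82.49 = 99.59 °C.

99.6 °C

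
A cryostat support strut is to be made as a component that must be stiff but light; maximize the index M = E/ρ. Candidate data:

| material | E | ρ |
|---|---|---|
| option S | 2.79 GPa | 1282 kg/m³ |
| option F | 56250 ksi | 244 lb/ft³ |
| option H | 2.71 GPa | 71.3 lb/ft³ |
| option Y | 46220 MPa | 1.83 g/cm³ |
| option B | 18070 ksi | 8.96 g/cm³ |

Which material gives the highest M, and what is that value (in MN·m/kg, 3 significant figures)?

After converting to SI:
  option S: E = 2.790 GPa, ρ = 1282 kg/m³
  option F: E = 387.8 GPa, ρ = 3909 kg/m³
  option H: E = 2.710 GPa, ρ = 1142 kg/m³
  option Y: E = 46.22 GPa, ρ = 1830 kg/m³
  option B: E = 124.6 GPa, ρ = 8960 kg/m³
  option F: M = 99.2 MN·m/kg
  option Y: M = 25.3 MN·m/kg
  option B: M = 13.9 MN·m/kg
  option H: M = 2.37 MN·m/kg
  option S: M = 2.18 MN·m/kg
Option F ranks first.

option F, M = 99.2 MN·m/kg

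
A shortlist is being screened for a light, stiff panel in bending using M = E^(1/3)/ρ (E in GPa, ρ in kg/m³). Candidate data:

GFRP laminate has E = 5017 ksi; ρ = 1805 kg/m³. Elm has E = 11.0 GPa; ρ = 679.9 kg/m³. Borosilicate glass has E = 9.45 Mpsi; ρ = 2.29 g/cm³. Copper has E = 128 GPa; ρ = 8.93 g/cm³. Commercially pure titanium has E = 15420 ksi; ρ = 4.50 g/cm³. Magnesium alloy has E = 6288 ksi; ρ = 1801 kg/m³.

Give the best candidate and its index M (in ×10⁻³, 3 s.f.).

elm, M = 3.27×10⁻³

Convert each candidate to consistent units, then evaluate M:
  GFRP laminate: E = 34.59 GPa, ρ = 1805 kg/m³
  elm: E = 11.00 GPa, ρ = 679.9 kg/m³
  borosilicate glass: E = 65.16 GPa, ρ = 2290 kg/m³
  copper: E = 128.0 GPa, ρ = 8930 kg/m³
  commercially pure titanium: E = 106.3 GPa, ρ = 4500 kg/m³
  magnesium alloy: E = 43.35 GPa, ρ = 1801 kg/m³
  elm: M = 3.27×10⁻³
  magnesium alloy: M = 1.95×10⁻³
  GFRP laminate: M = 1.81×10⁻³
  borosilicate glass: M = 1.76×10⁻³
  commercially pure titanium: M = 1.05×10⁻³
  copper: M = 0.564×10⁻³
Highest index: elm.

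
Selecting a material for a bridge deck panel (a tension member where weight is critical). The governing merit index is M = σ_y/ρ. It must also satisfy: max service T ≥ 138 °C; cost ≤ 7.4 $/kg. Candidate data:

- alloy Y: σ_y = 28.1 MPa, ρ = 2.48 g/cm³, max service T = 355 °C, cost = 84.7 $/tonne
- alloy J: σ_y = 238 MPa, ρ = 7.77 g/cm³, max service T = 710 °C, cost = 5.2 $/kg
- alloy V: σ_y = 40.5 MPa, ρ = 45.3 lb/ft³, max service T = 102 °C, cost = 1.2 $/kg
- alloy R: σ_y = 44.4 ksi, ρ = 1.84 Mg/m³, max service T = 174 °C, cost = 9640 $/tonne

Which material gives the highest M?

Screen on constraints: max service T ≥ 138 °C; cost ≤ 7.4 $/kg. Survivors: alloy Y, alloy J.
In SI units:
  alloy Y: σ_y = 28.10 MPa, ρ = 2480 kg/m³
  alloy J: σ_y = 238.0 MPa, ρ = 7770 kg/m³
  alloy J: M = 30.6 kN·m/kg
  alloy Y: M = 11.3 kN·m/kg
Alloy J has the largest M.

alloy J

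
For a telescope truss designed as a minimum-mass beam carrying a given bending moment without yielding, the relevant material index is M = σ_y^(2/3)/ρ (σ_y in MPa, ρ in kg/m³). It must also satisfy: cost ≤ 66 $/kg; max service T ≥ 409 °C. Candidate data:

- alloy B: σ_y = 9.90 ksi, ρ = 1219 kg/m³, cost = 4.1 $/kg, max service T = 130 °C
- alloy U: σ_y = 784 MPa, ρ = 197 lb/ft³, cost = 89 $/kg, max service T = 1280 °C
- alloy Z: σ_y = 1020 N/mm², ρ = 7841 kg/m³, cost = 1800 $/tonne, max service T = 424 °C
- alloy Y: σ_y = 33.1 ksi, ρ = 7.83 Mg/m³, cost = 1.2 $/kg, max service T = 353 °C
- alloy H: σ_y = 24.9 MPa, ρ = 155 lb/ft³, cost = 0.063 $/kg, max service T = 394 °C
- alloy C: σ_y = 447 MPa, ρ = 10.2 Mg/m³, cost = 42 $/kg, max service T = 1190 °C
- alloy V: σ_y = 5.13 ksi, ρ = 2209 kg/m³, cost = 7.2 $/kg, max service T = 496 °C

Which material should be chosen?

alloy Z

Screen on constraints: cost ≤ 66 $/kg; max service T ≥ 409 °C. Survivors: alloy Z, alloy C, alloy V.
Putting every candidate on a common basis:
  alloy Z: σ_y = 1020 MPa, ρ = 7841 kg/m³
  alloy C: σ_y = 447.0 MPa, ρ = 10200 kg/m³
  alloy V: σ_y = 35.37 MPa, ρ = 2209 kg/m³
  alloy Z: M = 12.9×10⁻³
  alloy C: M = 5.73×10⁻³
  alloy V: M = 4.88×10⁻³
Highest index: alloy Z.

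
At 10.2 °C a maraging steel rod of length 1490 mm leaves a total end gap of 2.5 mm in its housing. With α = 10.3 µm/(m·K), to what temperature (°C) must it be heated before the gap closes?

173 °C

α·L₀·ΔT = 2.5 mm ⇒ ΔT = 2.5 / (10.3×10⁻⁶ × 1490.0) = 162.9 K.
T = 10.2 + 162.9 = 173.1 °C.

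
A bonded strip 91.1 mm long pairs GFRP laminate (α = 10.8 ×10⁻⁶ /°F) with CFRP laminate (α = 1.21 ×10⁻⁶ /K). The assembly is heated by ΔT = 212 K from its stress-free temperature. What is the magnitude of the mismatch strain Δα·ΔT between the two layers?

GFRP laminate: α = 10.8×10⁻⁶/°F × 9/5 = 19.4×10⁻⁶/K.
Δα = |19.4 − 1.21|×10⁻⁶/K = 18.2×10⁻⁶/K.
Mismatch strain = Δα·ΔT = 18.2×10⁻⁶ × 212.0 = 3.86×10⁻³.

3.86×10⁻³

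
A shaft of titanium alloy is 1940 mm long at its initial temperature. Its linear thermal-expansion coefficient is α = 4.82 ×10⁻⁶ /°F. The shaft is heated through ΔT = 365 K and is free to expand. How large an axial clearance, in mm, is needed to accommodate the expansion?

Convert α: 4.82×10⁻⁶/°F × (9/5) = 8.68×10⁻⁶/K.
ΔL = α·L₀·ΔT = 8.68×10⁻⁶ × 1940 mm × 365.0 K = 6.14 mm.

6.14 mm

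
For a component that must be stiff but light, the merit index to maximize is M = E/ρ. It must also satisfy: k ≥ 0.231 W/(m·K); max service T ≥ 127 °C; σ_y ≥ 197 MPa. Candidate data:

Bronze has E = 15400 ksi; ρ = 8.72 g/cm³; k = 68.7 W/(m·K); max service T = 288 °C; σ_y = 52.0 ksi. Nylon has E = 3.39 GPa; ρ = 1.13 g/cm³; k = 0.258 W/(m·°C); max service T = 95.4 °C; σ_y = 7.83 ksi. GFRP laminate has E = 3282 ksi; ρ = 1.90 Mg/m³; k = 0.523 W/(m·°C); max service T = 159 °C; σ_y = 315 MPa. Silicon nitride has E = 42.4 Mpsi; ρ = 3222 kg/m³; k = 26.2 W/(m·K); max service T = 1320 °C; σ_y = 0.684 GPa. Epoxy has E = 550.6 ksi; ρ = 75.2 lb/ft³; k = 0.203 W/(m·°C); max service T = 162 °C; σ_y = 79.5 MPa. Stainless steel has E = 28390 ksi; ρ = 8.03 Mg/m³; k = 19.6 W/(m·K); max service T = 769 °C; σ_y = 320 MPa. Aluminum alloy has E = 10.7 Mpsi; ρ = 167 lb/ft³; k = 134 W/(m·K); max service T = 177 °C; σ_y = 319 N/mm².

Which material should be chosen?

Screen on constraints: k ≥ 0.231 W/(m·K); max service T ≥ 127 °C; σ_y ≥ 197 MPa. Survivors: bronze, GFRP laminate, silicon nitride, stainless steel, aluminum alloy.
Normalizing units and computing the index:
  bronze: E = 106.2 GPa, ρ = 8720 kg/m³
  GFRP laminate: E = 22.63 GPa, ρ = 1900 kg/m³
  silicon nitride: E = 292.3 GPa, ρ = 3222 kg/m³
  stainless steel: E = 195.7 GPa, ρ = 8030 kg/m³
  aluminum alloy: E = 73.77 GPa, ρ = 2675 kg/m³
  silicon nitride: M = 90.7 MN·m/kg
  aluminum alloy: M = 27.6 MN·m/kg
  stainless steel: M = 24.4 MN·m/kg
  bronze: M = 12.2 MN·m/kg
  GFRP laminate: M = 11.9 MN·m/kg
Highest index: silicon nitride.

silicon nitride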